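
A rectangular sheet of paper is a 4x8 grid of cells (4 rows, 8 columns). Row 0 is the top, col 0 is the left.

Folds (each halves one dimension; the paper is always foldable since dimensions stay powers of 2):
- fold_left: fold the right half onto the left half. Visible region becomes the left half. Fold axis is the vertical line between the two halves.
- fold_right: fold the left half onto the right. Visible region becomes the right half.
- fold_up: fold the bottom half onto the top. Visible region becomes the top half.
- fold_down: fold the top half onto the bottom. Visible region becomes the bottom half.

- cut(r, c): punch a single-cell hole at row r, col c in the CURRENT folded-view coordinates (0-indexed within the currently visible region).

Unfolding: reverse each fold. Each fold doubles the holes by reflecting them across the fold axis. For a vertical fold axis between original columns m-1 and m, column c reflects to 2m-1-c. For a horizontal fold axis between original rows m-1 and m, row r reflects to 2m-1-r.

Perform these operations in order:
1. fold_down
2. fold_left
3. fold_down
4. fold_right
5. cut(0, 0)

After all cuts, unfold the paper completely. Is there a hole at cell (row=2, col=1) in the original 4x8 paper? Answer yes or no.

Answer: yes

Derivation:
Op 1 fold_down: fold axis h@2; visible region now rows[2,4) x cols[0,8) = 2x8
Op 2 fold_left: fold axis v@4; visible region now rows[2,4) x cols[0,4) = 2x4
Op 3 fold_down: fold axis h@3; visible region now rows[3,4) x cols[0,4) = 1x4
Op 4 fold_right: fold axis v@2; visible region now rows[3,4) x cols[2,4) = 1x2
Op 5 cut(0, 0): punch at orig (3,2); cuts so far [(3, 2)]; region rows[3,4) x cols[2,4) = 1x2
Unfold 1 (reflect across v@2): 2 holes -> [(3, 1), (3, 2)]
Unfold 2 (reflect across h@3): 4 holes -> [(2, 1), (2, 2), (3, 1), (3, 2)]
Unfold 3 (reflect across v@4): 8 holes -> [(2, 1), (2, 2), (2, 5), (2, 6), (3, 1), (3, 2), (3, 5), (3, 6)]
Unfold 4 (reflect across h@2): 16 holes -> [(0, 1), (0, 2), (0, 5), (0, 6), (1, 1), (1, 2), (1, 5), (1, 6), (2, 1), (2, 2), (2, 5), (2, 6), (3, 1), (3, 2), (3, 5), (3, 6)]
Holes: [(0, 1), (0, 2), (0, 5), (0, 6), (1, 1), (1, 2), (1, 5), (1, 6), (2, 1), (2, 2), (2, 5), (2, 6), (3, 1), (3, 2), (3, 5), (3, 6)]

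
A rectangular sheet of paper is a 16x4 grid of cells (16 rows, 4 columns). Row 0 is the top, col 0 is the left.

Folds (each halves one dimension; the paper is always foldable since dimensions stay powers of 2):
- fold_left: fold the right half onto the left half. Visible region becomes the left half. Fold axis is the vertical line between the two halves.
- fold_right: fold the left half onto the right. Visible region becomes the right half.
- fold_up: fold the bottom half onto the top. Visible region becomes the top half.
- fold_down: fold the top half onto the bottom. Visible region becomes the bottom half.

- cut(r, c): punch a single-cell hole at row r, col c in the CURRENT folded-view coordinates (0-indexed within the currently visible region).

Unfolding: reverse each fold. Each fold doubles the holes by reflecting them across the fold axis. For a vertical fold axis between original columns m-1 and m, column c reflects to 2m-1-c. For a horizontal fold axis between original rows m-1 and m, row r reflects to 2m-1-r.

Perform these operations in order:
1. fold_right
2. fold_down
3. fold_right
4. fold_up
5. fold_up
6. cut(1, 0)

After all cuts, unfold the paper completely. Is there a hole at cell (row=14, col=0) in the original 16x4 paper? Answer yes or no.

Answer: yes

Derivation:
Op 1 fold_right: fold axis v@2; visible region now rows[0,16) x cols[2,4) = 16x2
Op 2 fold_down: fold axis h@8; visible region now rows[8,16) x cols[2,4) = 8x2
Op 3 fold_right: fold axis v@3; visible region now rows[8,16) x cols[3,4) = 8x1
Op 4 fold_up: fold axis h@12; visible region now rows[8,12) x cols[3,4) = 4x1
Op 5 fold_up: fold axis h@10; visible region now rows[8,10) x cols[3,4) = 2x1
Op 6 cut(1, 0): punch at orig (9,3); cuts so far [(9, 3)]; region rows[8,10) x cols[3,4) = 2x1
Unfold 1 (reflect across h@10): 2 holes -> [(9, 3), (10, 3)]
Unfold 2 (reflect across h@12): 4 holes -> [(9, 3), (10, 3), (13, 3), (14, 3)]
Unfold 3 (reflect across v@3): 8 holes -> [(9, 2), (9, 3), (10, 2), (10, 3), (13, 2), (13, 3), (14, 2), (14, 3)]
Unfold 4 (reflect across h@8): 16 holes -> [(1, 2), (1, 3), (2, 2), (2, 3), (5, 2), (5, 3), (6, 2), (6, 3), (9, 2), (9, 3), (10, 2), (10, 3), (13, 2), (13, 3), (14, 2), (14, 3)]
Unfold 5 (reflect across v@2): 32 holes -> [(1, 0), (1, 1), (1, 2), (1, 3), (2, 0), (2, 1), (2, 2), (2, 3), (5, 0), (5, 1), (5, 2), (5, 3), (6, 0), (6, 1), (6, 2), (6, 3), (9, 0), (9, 1), (9, 2), (9, 3), (10, 0), (10, 1), (10, 2), (10, 3), (13, 0), (13, 1), (13, 2), (13, 3), (14, 0), (14, 1), (14, 2), (14, 3)]
Holes: [(1, 0), (1, 1), (1, 2), (1, 3), (2, 0), (2, 1), (2, 2), (2, 3), (5, 0), (5, 1), (5, 2), (5, 3), (6, 0), (6, 1), (6, 2), (6, 3), (9, 0), (9, 1), (9, 2), (9, 3), (10, 0), (10, 1), (10, 2), (10, 3), (13, 0), (13, 1), (13, 2), (13, 3), (14, 0), (14, 1), (14, 2), (14, 3)]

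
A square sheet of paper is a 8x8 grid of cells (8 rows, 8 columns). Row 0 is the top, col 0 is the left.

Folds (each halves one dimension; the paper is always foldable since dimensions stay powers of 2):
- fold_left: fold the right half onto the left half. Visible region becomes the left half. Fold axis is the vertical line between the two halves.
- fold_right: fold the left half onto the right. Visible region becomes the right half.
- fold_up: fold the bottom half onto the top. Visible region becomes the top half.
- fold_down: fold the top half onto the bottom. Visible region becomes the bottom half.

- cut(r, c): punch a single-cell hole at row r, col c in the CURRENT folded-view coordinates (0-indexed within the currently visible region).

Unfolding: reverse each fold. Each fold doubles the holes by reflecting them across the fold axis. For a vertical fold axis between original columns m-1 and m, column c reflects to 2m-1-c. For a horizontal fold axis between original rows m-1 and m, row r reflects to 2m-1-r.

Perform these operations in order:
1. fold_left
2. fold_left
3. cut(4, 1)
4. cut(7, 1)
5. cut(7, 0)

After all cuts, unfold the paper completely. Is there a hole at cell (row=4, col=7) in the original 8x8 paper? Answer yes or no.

Answer: no

Derivation:
Op 1 fold_left: fold axis v@4; visible region now rows[0,8) x cols[0,4) = 8x4
Op 2 fold_left: fold axis v@2; visible region now rows[0,8) x cols[0,2) = 8x2
Op 3 cut(4, 1): punch at orig (4,1); cuts so far [(4, 1)]; region rows[0,8) x cols[0,2) = 8x2
Op 4 cut(7, 1): punch at orig (7,1); cuts so far [(4, 1), (7, 1)]; region rows[0,8) x cols[0,2) = 8x2
Op 5 cut(7, 0): punch at orig (7,0); cuts so far [(4, 1), (7, 0), (7, 1)]; region rows[0,8) x cols[0,2) = 8x2
Unfold 1 (reflect across v@2): 6 holes -> [(4, 1), (4, 2), (7, 0), (7, 1), (7, 2), (7, 3)]
Unfold 2 (reflect across v@4): 12 holes -> [(4, 1), (4, 2), (4, 5), (4, 6), (7, 0), (7, 1), (7, 2), (7, 3), (7, 4), (7, 5), (7, 6), (7, 7)]
Holes: [(4, 1), (4, 2), (4, 5), (4, 6), (7, 0), (7, 1), (7, 2), (7, 3), (7, 4), (7, 5), (7, 6), (7, 7)]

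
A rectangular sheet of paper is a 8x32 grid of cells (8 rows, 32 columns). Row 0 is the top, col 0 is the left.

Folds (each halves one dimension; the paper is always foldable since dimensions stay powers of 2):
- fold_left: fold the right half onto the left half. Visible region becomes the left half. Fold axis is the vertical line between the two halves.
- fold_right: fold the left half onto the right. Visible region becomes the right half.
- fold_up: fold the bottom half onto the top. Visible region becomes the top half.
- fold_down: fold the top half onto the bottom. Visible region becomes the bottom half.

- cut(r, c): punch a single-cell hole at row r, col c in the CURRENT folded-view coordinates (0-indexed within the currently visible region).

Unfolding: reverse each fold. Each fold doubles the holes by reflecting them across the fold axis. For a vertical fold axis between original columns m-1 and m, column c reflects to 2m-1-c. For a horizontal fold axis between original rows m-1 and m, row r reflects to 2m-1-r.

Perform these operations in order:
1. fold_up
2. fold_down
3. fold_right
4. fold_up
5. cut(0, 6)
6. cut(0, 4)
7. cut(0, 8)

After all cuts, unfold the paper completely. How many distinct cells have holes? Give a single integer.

Answer: 48

Derivation:
Op 1 fold_up: fold axis h@4; visible region now rows[0,4) x cols[0,32) = 4x32
Op 2 fold_down: fold axis h@2; visible region now rows[2,4) x cols[0,32) = 2x32
Op 3 fold_right: fold axis v@16; visible region now rows[2,4) x cols[16,32) = 2x16
Op 4 fold_up: fold axis h@3; visible region now rows[2,3) x cols[16,32) = 1x16
Op 5 cut(0, 6): punch at orig (2,22); cuts so far [(2, 22)]; region rows[2,3) x cols[16,32) = 1x16
Op 6 cut(0, 4): punch at orig (2,20); cuts so far [(2, 20), (2, 22)]; region rows[2,3) x cols[16,32) = 1x16
Op 7 cut(0, 8): punch at orig (2,24); cuts so far [(2, 20), (2, 22), (2, 24)]; region rows[2,3) x cols[16,32) = 1x16
Unfold 1 (reflect across h@3): 6 holes -> [(2, 20), (2, 22), (2, 24), (3, 20), (3, 22), (3, 24)]
Unfold 2 (reflect across v@16): 12 holes -> [(2, 7), (2, 9), (2, 11), (2, 20), (2, 22), (2, 24), (3, 7), (3, 9), (3, 11), (3, 20), (3, 22), (3, 24)]
Unfold 3 (reflect across h@2): 24 holes -> [(0, 7), (0, 9), (0, 11), (0, 20), (0, 22), (0, 24), (1, 7), (1, 9), (1, 11), (1, 20), (1, 22), (1, 24), (2, 7), (2, 9), (2, 11), (2, 20), (2, 22), (2, 24), (3, 7), (3, 9), (3, 11), (3, 20), (3, 22), (3, 24)]
Unfold 4 (reflect across h@4): 48 holes -> [(0, 7), (0, 9), (0, 11), (0, 20), (0, 22), (0, 24), (1, 7), (1, 9), (1, 11), (1, 20), (1, 22), (1, 24), (2, 7), (2, 9), (2, 11), (2, 20), (2, 22), (2, 24), (3, 7), (3, 9), (3, 11), (3, 20), (3, 22), (3, 24), (4, 7), (4, 9), (4, 11), (4, 20), (4, 22), (4, 24), (5, 7), (5, 9), (5, 11), (5, 20), (5, 22), (5, 24), (6, 7), (6, 9), (6, 11), (6, 20), (6, 22), (6, 24), (7, 7), (7, 9), (7, 11), (7, 20), (7, 22), (7, 24)]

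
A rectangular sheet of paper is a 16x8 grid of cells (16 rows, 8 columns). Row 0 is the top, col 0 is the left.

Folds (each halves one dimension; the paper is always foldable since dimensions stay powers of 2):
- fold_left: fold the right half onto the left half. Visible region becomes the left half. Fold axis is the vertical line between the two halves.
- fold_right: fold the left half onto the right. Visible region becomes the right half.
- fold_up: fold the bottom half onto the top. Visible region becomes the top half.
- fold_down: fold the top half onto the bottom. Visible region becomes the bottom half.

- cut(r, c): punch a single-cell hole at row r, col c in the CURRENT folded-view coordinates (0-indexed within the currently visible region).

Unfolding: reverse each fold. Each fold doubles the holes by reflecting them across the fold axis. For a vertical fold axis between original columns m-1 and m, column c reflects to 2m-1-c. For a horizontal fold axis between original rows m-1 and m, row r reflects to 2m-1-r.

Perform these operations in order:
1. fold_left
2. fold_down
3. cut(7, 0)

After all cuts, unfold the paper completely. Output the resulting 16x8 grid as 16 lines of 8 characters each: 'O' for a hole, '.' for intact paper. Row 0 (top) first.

Answer: O......O
........
........
........
........
........
........
........
........
........
........
........
........
........
........
O......O

Derivation:
Op 1 fold_left: fold axis v@4; visible region now rows[0,16) x cols[0,4) = 16x4
Op 2 fold_down: fold axis h@8; visible region now rows[8,16) x cols[0,4) = 8x4
Op 3 cut(7, 0): punch at orig (15,0); cuts so far [(15, 0)]; region rows[8,16) x cols[0,4) = 8x4
Unfold 1 (reflect across h@8): 2 holes -> [(0, 0), (15, 0)]
Unfold 2 (reflect across v@4): 4 holes -> [(0, 0), (0, 7), (15, 0), (15, 7)]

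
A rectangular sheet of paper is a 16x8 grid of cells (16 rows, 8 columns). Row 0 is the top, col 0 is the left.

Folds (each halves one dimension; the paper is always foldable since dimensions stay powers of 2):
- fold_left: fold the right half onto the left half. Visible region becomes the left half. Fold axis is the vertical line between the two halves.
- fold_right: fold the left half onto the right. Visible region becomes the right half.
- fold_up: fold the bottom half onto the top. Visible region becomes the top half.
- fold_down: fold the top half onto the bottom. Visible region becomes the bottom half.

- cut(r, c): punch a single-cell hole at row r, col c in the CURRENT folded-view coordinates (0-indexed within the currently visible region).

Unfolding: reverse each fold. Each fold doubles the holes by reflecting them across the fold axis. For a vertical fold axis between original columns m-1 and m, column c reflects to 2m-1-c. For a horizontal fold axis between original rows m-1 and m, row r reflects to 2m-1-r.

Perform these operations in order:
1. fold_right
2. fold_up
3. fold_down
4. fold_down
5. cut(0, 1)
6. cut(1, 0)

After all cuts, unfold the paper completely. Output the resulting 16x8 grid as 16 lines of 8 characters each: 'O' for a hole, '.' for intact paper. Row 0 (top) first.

Answer: ...OO...
..O..O..
..O..O..
...OO...
...OO...
..O..O..
..O..O..
...OO...
...OO...
..O..O..
..O..O..
...OO...
...OO...
..O..O..
..O..O..
...OO...

Derivation:
Op 1 fold_right: fold axis v@4; visible region now rows[0,16) x cols[4,8) = 16x4
Op 2 fold_up: fold axis h@8; visible region now rows[0,8) x cols[4,8) = 8x4
Op 3 fold_down: fold axis h@4; visible region now rows[4,8) x cols[4,8) = 4x4
Op 4 fold_down: fold axis h@6; visible region now rows[6,8) x cols[4,8) = 2x4
Op 5 cut(0, 1): punch at orig (6,5); cuts so far [(6, 5)]; region rows[6,8) x cols[4,8) = 2x4
Op 6 cut(1, 0): punch at orig (7,4); cuts so far [(6, 5), (7, 4)]; region rows[6,8) x cols[4,8) = 2x4
Unfold 1 (reflect across h@6): 4 holes -> [(4, 4), (5, 5), (6, 5), (7, 4)]
Unfold 2 (reflect across h@4): 8 holes -> [(0, 4), (1, 5), (2, 5), (3, 4), (4, 4), (5, 5), (6, 5), (7, 4)]
Unfold 3 (reflect across h@8): 16 holes -> [(0, 4), (1, 5), (2, 5), (3, 4), (4, 4), (5, 5), (6, 5), (7, 4), (8, 4), (9, 5), (10, 5), (11, 4), (12, 4), (13, 5), (14, 5), (15, 4)]
Unfold 4 (reflect across v@4): 32 holes -> [(0, 3), (0, 4), (1, 2), (1, 5), (2, 2), (2, 5), (3, 3), (3, 4), (4, 3), (4, 4), (5, 2), (5, 5), (6, 2), (6, 5), (7, 3), (7, 4), (8, 3), (8, 4), (9, 2), (9, 5), (10, 2), (10, 5), (11, 3), (11, 4), (12, 3), (12, 4), (13, 2), (13, 5), (14, 2), (14, 5), (15, 3), (15, 4)]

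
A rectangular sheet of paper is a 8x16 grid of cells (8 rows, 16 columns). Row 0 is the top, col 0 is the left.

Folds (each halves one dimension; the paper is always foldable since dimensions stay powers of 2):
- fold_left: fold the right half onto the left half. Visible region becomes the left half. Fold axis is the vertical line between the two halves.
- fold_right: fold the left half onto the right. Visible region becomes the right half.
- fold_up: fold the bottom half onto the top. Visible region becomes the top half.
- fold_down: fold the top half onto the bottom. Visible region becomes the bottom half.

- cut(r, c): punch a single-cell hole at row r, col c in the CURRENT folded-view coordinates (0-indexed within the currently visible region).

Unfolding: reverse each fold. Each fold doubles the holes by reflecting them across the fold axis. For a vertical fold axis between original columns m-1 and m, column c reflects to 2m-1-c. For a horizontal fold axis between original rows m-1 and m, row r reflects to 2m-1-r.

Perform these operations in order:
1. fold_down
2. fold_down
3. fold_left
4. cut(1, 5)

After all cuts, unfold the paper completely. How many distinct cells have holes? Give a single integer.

Op 1 fold_down: fold axis h@4; visible region now rows[4,8) x cols[0,16) = 4x16
Op 2 fold_down: fold axis h@6; visible region now rows[6,8) x cols[0,16) = 2x16
Op 3 fold_left: fold axis v@8; visible region now rows[6,8) x cols[0,8) = 2x8
Op 4 cut(1, 5): punch at orig (7,5); cuts so far [(7, 5)]; region rows[6,8) x cols[0,8) = 2x8
Unfold 1 (reflect across v@8): 2 holes -> [(7, 5), (7, 10)]
Unfold 2 (reflect across h@6): 4 holes -> [(4, 5), (4, 10), (7, 5), (7, 10)]
Unfold 3 (reflect across h@4): 8 holes -> [(0, 5), (0, 10), (3, 5), (3, 10), (4, 5), (4, 10), (7, 5), (7, 10)]

Answer: 8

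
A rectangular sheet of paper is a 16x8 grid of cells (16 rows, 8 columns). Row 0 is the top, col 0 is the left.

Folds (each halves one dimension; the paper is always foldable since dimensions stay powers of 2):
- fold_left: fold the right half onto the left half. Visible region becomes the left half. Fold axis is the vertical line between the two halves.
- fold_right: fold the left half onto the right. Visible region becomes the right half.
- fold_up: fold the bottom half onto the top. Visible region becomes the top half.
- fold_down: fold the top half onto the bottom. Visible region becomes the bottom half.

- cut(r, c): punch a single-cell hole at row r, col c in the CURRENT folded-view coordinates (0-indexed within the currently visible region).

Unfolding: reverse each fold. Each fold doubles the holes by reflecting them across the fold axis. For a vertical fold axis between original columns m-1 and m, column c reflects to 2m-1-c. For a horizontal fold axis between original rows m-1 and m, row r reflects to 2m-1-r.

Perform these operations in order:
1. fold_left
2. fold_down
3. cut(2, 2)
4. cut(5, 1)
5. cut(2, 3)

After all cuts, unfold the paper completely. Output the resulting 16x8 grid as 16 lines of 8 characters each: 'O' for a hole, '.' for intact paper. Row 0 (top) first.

Answer: ........
........
.O....O.
........
........
..OOOO..
........
........
........
........
..OOOO..
........
........
.O....O.
........
........

Derivation:
Op 1 fold_left: fold axis v@4; visible region now rows[0,16) x cols[0,4) = 16x4
Op 2 fold_down: fold axis h@8; visible region now rows[8,16) x cols[0,4) = 8x4
Op 3 cut(2, 2): punch at orig (10,2); cuts so far [(10, 2)]; region rows[8,16) x cols[0,4) = 8x4
Op 4 cut(5, 1): punch at orig (13,1); cuts so far [(10, 2), (13, 1)]; region rows[8,16) x cols[0,4) = 8x4
Op 5 cut(2, 3): punch at orig (10,3); cuts so far [(10, 2), (10, 3), (13, 1)]; region rows[8,16) x cols[0,4) = 8x4
Unfold 1 (reflect across h@8): 6 holes -> [(2, 1), (5, 2), (5, 3), (10, 2), (10, 3), (13, 1)]
Unfold 2 (reflect across v@4): 12 holes -> [(2, 1), (2, 6), (5, 2), (5, 3), (5, 4), (5, 5), (10, 2), (10, 3), (10, 4), (10, 5), (13, 1), (13, 6)]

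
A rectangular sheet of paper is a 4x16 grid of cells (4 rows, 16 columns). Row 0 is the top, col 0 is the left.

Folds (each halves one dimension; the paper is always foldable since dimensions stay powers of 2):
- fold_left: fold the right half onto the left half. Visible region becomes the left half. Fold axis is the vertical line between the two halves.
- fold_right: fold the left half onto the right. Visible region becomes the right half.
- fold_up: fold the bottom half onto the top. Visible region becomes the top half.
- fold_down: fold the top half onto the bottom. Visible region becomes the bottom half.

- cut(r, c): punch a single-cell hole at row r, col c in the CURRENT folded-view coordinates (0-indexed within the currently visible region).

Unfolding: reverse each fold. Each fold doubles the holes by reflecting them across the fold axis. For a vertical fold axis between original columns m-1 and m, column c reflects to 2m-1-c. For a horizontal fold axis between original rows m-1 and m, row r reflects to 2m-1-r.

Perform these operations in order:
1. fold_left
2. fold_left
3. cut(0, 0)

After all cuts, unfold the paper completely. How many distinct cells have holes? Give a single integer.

Answer: 4

Derivation:
Op 1 fold_left: fold axis v@8; visible region now rows[0,4) x cols[0,8) = 4x8
Op 2 fold_left: fold axis v@4; visible region now rows[0,4) x cols[0,4) = 4x4
Op 3 cut(0, 0): punch at orig (0,0); cuts so far [(0, 0)]; region rows[0,4) x cols[0,4) = 4x4
Unfold 1 (reflect across v@4): 2 holes -> [(0, 0), (0, 7)]
Unfold 2 (reflect across v@8): 4 holes -> [(0, 0), (0, 7), (0, 8), (0, 15)]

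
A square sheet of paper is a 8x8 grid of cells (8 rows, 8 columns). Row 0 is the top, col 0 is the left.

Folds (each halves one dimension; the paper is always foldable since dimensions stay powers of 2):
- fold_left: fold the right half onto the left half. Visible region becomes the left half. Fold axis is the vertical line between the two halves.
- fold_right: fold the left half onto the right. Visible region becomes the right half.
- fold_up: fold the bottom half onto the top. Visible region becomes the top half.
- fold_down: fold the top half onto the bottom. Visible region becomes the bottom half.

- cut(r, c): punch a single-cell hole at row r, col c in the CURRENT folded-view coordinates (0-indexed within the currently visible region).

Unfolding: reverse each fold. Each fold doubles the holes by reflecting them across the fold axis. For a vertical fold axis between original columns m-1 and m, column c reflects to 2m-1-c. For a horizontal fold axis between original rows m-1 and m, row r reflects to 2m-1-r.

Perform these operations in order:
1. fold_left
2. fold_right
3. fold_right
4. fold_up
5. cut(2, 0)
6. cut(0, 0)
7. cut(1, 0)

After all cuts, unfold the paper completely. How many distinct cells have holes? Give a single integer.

Answer: 48

Derivation:
Op 1 fold_left: fold axis v@4; visible region now rows[0,8) x cols[0,4) = 8x4
Op 2 fold_right: fold axis v@2; visible region now rows[0,8) x cols[2,4) = 8x2
Op 3 fold_right: fold axis v@3; visible region now rows[0,8) x cols[3,4) = 8x1
Op 4 fold_up: fold axis h@4; visible region now rows[0,4) x cols[3,4) = 4x1
Op 5 cut(2, 0): punch at orig (2,3); cuts so far [(2, 3)]; region rows[0,4) x cols[3,4) = 4x1
Op 6 cut(0, 0): punch at orig (0,3); cuts so far [(0, 3), (2, 3)]; region rows[0,4) x cols[3,4) = 4x1
Op 7 cut(1, 0): punch at orig (1,3); cuts so far [(0, 3), (1, 3), (2, 3)]; region rows[0,4) x cols[3,4) = 4x1
Unfold 1 (reflect across h@4): 6 holes -> [(0, 3), (1, 3), (2, 3), (5, 3), (6, 3), (7, 3)]
Unfold 2 (reflect across v@3): 12 holes -> [(0, 2), (0, 3), (1, 2), (1, 3), (2, 2), (2, 3), (5, 2), (5, 3), (6, 2), (6, 3), (7, 2), (7, 3)]
Unfold 3 (reflect across v@2): 24 holes -> [(0, 0), (0, 1), (0, 2), (0, 3), (1, 0), (1, 1), (1, 2), (1, 3), (2, 0), (2, 1), (2, 2), (2, 3), (5, 0), (5, 1), (5, 2), (5, 3), (6, 0), (6, 1), (6, 2), (6, 3), (7, 0), (7, 1), (7, 2), (7, 3)]
Unfold 4 (reflect across v@4): 48 holes -> [(0, 0), (0, 1), (0, 2), (0, 3), (0, 4), (0, 5), (0, 6), (0, 7), (1, 0), (1, 1), (1, 2), (1, 3), (1, 4), (1, 5), (1, 6), (1, 7), (2, 0), (2, 1), (2, 2), (2, 3), (2, 4), (2, 5), (2, 6), (2, 7), (5, 0), (5, 1), (5, 2), (5, 3), (5, 4), (5, 5), (5, 6), (5, 7), (6, 0), (6, 1), (6, 2), (6, 3), (6, 4), (6, 5), (6, 6), (6, 7), (7, 0), (7, 1), (7, 2), (7, 3), (7, 4), (7, 5), (7, 6), (7, 7)]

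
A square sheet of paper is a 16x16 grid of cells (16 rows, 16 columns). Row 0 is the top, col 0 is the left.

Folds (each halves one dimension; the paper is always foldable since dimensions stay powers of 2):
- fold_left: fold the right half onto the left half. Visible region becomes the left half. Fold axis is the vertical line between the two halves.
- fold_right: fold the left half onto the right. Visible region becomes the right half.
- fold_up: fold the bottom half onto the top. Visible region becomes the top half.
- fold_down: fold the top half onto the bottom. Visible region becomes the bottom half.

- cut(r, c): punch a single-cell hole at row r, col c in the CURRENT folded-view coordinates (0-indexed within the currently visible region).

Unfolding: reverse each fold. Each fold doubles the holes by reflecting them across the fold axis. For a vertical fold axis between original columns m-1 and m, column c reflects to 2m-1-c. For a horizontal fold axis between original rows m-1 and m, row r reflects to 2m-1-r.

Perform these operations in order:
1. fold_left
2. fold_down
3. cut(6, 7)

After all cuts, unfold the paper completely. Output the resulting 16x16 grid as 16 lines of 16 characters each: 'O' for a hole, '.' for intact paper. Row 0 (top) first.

Op 1 fold_left: fold axis v@8; visible region now rows[0,16) x cols[0,8) = 16x8
Op 2 fold_down: fold axis h@8; visible region now rows[8,16) x cols[0,8) = 8x8
Op 3 cut(6, 7): punch at orig (14,7); cuts so far [(14, 7)]; region rows[8,16) x cols[0,8) = 8x8
Unfold 1 (reflect across h@8): 2 holes -> [(1, 7), (14, 7)]
Unfold 2 (reflect across v@8): 4 holes -> [(1, 7), (1, 8), (14, 7), (14, 8)]

Answer: ................
.......OO.......
................
................
................
................
................
................
................
................
................
................
................
................
.......OO.......
................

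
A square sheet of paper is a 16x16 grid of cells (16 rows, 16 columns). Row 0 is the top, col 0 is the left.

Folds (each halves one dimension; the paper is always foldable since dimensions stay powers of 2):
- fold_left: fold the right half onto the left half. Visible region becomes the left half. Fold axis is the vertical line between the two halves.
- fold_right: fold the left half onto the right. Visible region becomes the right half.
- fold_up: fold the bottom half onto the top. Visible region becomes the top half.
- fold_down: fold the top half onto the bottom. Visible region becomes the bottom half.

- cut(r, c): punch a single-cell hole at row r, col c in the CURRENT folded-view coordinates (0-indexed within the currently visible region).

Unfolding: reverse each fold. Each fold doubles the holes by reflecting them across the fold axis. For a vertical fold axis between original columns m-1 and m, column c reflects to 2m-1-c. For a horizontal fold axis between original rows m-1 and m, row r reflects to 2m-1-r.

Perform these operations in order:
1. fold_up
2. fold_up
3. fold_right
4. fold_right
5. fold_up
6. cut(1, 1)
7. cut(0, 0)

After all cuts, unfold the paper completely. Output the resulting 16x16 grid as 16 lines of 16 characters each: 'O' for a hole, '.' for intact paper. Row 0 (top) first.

Op 1 fold_up: fold axis h@8; visible region now rows[0,8) x cols[0,16) = 8x16
Op 2 fold_up: fold axis h@4; visible region now rows[0,4) x cols[0,16) = 4x16
Op 3 fold_right: fold axis v@8; visible region now rows[0,4) x cols[8,16) = 4x8
Op 4 fold_right: fold axis v@12; visible region now rows[0,4) x cols[12,16) = 4x4
Op 5 fold_up: fold axis h@2; visible region now rows[0,2) x cols[12,16) = 2x4
Op 6 cut(1, 1): punch at orig (1,13); cuts so far [(1, 13)]; region rows[0,2) x cols[12,16) = 2x4
Op 7 cut(0, 0): punch at orig (0,12); cuts so far [(0, 12), (1, 13)]; region rows[0,2) x cols[12,16) = 2x4
Unfold 1 (reflect across h@2): 4 holes -> [(0, 12), (1, 13), (2, 13), (3, 12)]
Unfold 2 (reflect across v@12): 8 holes -> [(0, 11), (0, 12), (1, 10), (1, 13), (2, 10), (2, 13), (3, 11), (3, 12)]
Unfold 3 (reflect across v@8): 16 holes -> [(0, 3), (0, 4), (0, 11), (0, 12), (1, 2), (1, 5), (1, 10), (1, 13), (2, 2), (2, 5), (2, 10), (2, 13), (3, 3), (3, 4), (3, 11), (3, 12)]
Unfold 4 (reflect across h@4): 32 holes -> [(0, 3), (0, 4), (0, 11), (0, 12), (1, 2), (1, 5), (1, 10), (1, 13), (2, 2), (2, 5), (2, 10), (2, 13), (3, 3), (3, 4), (3, 11), (3, 12), (4, 3), (4, 4), (4, 11), (4, 12), (5, 2), (5, 5), (5, 10), (5, 13), (6, 2), (6, 5), (6, 10), (6, 13), (7, 3), (7, 4), (7, 11), (7, 12)]
Unfold 5 (reflect across h@8): 64 holes -> [(0, 3), (0, 4), (0, 11), (0, 12), (1, 2), (1, 5), (1, 10), (1, 13), (2, 2), (2, 5), (2, 10), (2, 13), (3, 3), (3, 4), (3, 11), (3, 12), (4, 3), (4, 4), (4, 11), (4, 12), (5, 2), (5, 5), (5, 10), (5, 13), (6, 2), (6, 5), (6, 10), (6, 13), (7, 3), (7, 4), (7, 11), (7, 12), (8, 3), (8, 4), (8, 11), (8, 12), (9, 2), (9, 5), (9, 10), (9, 13), (10, 2), (10, 5), (10, 10), (10, 13), (11, 3), (11, 4), (11, 11), (11, 12), (12, 3), (12, 4), (12, 11), (12, 12), (13, 2), (13, 5), (13, 10), (13, 13), (14, 2), (14, 5), (14, 10), (14, 13), (15, 3), (15, 4), (15, 11), (15, 12)]

Answer: ...OO......OO...
..O..O....O..O..
..O..O....O..O..
...OO......OO...
...OO......OO...
..O..O....O..O..
..O..O....O..O..
...OO......OO...
...OO......OO...
..O..O....O..O..
..O..O....O..O..
...OO......OO...
...OO......OO...
..O..O....O..O..
..O..O....O..O..
...OO......OO...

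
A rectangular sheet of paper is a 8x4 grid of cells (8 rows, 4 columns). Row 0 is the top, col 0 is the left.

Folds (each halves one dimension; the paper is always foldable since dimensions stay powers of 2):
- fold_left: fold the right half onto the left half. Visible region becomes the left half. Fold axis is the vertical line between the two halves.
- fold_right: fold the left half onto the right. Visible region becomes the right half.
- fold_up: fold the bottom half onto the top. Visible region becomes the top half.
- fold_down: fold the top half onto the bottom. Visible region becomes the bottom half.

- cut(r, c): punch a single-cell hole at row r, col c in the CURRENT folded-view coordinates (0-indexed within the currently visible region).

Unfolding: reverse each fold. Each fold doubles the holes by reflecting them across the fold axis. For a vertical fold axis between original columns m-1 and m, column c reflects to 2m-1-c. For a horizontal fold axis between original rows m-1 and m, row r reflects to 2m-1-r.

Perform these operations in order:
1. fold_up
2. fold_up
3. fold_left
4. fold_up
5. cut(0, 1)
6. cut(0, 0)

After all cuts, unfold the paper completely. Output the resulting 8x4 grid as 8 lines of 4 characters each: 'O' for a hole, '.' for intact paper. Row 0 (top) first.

Answer: OOOO
OOOO
OOOO
OOOO
OOOO
OOOO
OOOO
OOOO

Derivation:
Op 1 fold_up: fold axis h@4; visible region now rows[0,4) x cols[0,4) = 4x4
Op 2 fold_up: fold axis h@2; visible region now rows[0,2) x cols[0,4) = 2x4
Op 3 fold_left: fold axis v@2; visible region now rows[0,2) x cols[0,2) = 2x2
Op 4 fold_up: fold axis h@1; visible region now rows[0,1) x cols[0,2) = 1x2
Op 5 cut(0, 1): punch at orig (0,1); cuts so far [(0, 1)]; region rows[0,1) x cols[0,2) = 1x2
Op 6 cut(0, 0): punch at orig (0,0); cuts so far [(0, 0), (0, 1)]; region rows[0,1) x cols[0,2) = 1x2
Unfold 1 (reflect across h@1): 4 holes -> [(0, 0), (0, 1), (1, 0), (1, 1)]
Unfold 2 (reflect across v@2): 8 holes -> [(0, 0), (0, 1), (0, 2), (0, 3), (1, 0), (1, 1), (1, 2), (1, 3)]
Unfold 3 (reflect across h@2): 16 holes -> [(0, 0), (0, 1), (0, 2), (0, 3), (1, 0), (1, 1), (1, 2), (1, 3), (2, 0), (2, 1), (2, 2), (2, 3), (3, 0), (3, 1), (3, 2), (3, 3)]
Unfold 4 (reflect across h@4): 32 holes -> [(0, 0), (0, 1), (0, 2), (0, 3), (1, 0), (1, 1), (1, 2), (1, 3), (2, 0), (2, 1), (2, 2), (2, 3), (3, 0), (3, 1), (3, 2), (3, 3), (4, 0), (4, 1), (4, 2), (4, 3), (5, 0), (5, 1), (5, 2), (5, 3), (6, 0), (6, 1), (6, 2), (6, 3), (7, 0), (7, 1), (7, 2), (7, 3)]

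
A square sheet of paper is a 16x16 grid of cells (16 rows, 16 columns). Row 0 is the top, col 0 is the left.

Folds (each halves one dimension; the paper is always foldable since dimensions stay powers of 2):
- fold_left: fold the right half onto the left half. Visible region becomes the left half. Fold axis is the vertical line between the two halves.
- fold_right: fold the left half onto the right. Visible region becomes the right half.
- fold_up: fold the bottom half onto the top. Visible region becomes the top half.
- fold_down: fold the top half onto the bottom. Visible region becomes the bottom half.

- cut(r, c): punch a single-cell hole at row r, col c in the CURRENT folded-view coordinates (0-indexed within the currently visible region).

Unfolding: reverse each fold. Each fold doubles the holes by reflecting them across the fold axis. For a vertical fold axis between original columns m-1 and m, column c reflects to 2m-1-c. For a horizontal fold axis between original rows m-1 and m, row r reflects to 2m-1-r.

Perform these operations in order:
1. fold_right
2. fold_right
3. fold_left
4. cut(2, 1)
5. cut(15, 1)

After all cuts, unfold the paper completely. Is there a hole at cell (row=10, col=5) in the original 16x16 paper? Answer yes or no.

Op 1 fold_right: fold axis v@8; visible region now rows[0,16) x cols[8,16) = 16x8
Op 2 fold_right: fold axis v@12; visible region now rows[0,16) x cols[12,16) = 16x4
Op 3 fold_left: fold axis v@14; visible region now rows[0,16) x cols[12,14) = 16x2
Op 4 cut(2, 1): punch at orig (2,13); cuts so far [(2, 13)]; region rows[0,16) x cols[12,14) = 16x2
Op 5 cut(15, 1): punch at orig (15,13); cuts so far [(2, 13), (15, 13)]; region rows[0,16) x cols[12,14) = 16x2
Unfold 1 (reflect across v@14): 4 holes -> [(2, 13), (2, 14), (15, 13), (15, 14)]
Unfold 2 (reflect across v@12): 8 holes -> [(2, 9), (2, 10), (2, 13), (2, 14), (15, 9), (15, 10), (15, 13), (15, 14)]
Unfold 3 (reflect across v@8): 16 holes -> [(2, 1), (2, 2), (2, 5), (2, 6), (2, 9), (2, 10), (2, 13), (2, 14), (15, 1), (15, 2), (15, 5), (15, 6), (15, 9), (15, 10), (15, 13), (15, 14)]
Holes: [(2, 1), (2, 2), (2, 5), (2, 6), (2, 9), (2, 10), (2, 13), (2, 14), (15, 1), (15, 2), (15, 5), (15, 6), (15, 9), (15, 10), (15, 13), (15, 14)]

Answer: no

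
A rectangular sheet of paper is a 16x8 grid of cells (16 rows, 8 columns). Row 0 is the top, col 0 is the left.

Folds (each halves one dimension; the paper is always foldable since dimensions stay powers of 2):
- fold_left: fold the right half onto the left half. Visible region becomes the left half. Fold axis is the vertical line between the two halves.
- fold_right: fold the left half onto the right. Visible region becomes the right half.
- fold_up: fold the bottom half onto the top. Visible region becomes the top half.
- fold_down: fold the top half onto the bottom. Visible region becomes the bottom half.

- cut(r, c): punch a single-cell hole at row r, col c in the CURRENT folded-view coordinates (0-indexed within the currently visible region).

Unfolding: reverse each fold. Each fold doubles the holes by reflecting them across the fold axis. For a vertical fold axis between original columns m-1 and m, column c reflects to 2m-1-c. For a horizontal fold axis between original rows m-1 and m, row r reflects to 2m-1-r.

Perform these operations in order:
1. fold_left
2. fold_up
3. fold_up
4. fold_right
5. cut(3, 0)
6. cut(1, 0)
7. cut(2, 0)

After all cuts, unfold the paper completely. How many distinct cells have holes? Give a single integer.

Op 1 fold_left: fold axis v@4; visible region now rows[0,16) x cols[0,4) = 16x4
Op 2 fold_up: fold axis h@8; visible region now rows[0,8) x cols[0,4) = 8x4
Op 3 fold_up: fold axis h@4; visible region now rows[0,4) x cols[0,4) = 4x4
Op 4 fold_right: fold axis v@2; visible region now rows[0,4) x cols[2,4) = 4x2
Op 5 cut(3, 0): punch at orig (3,2); cuts so far [(3, 2)]; region rows[0,4) x cols[2,4) = 4x2
Op 6 cut(1, 0): punch at orig (1,2); cuts so far [(1, 2), (3, 2)]; region rows[0,4) x cols[2,4) = 4x2
Op 7 cut(2, 0): punch at orig (2,2); cuts so far [(1, 2), (2, 2), (3, 2)]; region rows[0,4) x cols[2,4) = 4x2
Unfold 1 (reflect across v@2): 6 holes -> [(1, 1), (1, 2), (2, 1), (2, 2), (3, 1), (3, 2)]
Unfold 2 (reflect across h@4): 12 holes -> [(1, 1), (1, 2), (2, 1), (2, 2), (3, 1), (3, 2), (4, 1), (4, 2), (5, 1), (5, 2), (6, 1), (6, 2)]
Unfold 3 (reflect across h@8): 24 holes -> [(1, 1), (1, 2), (2, 1), (2, 2), (3, 1), (3, 2), (4, 1), (4, 2), (5, 1), (5, 2), (6, 1), (6, 2), (9, 1), (9, 2), (10, 1), (10, 2), (11, 1), (11, 2), (12, 1), (12, 2), (13, 1), (13, 2), (14, 1), (14, 2)]
Unfold 4 (reflect across v@4): 48 holes -> [(1, 1), (1, 2), (1, 5), (1, 6), (2, 1), (2, 2), (2, 5), (2, 6), (3, 1), (3, 2), (3, 5), (3, 6), (4, 1), (4, 2), (4, 5), (4, 6), (5, 1), (5, 2), (5, 5), (5, 6), (6, 1), (6, 2), (6, 5), (6, 6), (9, 1), (9, 2), (9, 5), (9, 6), (10, 1), (10, 2), (10, 5), (10, 6), (11, 1), (11, 2), (11, 5), (11, 6), (12, 1), (12, 2), (12, 5), (12, 6), (13, 1), (13, 2), (13, 5), (13, 6), (14, 1), (14, 2), (14, 5), (14, 6)]

Answer: 48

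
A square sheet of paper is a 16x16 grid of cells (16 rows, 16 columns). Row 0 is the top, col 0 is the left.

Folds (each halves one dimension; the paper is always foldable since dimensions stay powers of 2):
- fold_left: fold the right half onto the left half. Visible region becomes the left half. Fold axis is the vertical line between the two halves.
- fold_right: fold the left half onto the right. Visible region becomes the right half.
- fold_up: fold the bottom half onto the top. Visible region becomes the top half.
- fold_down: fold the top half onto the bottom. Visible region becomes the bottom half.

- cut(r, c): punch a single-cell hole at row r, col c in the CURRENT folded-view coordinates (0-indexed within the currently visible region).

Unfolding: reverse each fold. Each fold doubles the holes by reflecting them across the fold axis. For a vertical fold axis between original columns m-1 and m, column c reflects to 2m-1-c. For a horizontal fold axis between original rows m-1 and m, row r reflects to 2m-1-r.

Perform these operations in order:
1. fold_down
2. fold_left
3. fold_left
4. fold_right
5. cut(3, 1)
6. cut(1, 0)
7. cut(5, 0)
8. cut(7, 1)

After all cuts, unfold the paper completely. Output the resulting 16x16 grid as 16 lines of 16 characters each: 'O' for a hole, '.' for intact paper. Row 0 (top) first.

Answer: O..OO..OO..OO..O
................
.OO..OO..OO..OO.
................
O..OO..OO..OO..O
................
.OO..OO..OO..OO.
................
................
.OO..OO..OO..OO.
................
O..OO..OO..OO..O
................
.OO..OO..OO..OO.
................
O..OO..OO..OO..O

Derivation:
Op 1 fold_down: fold axis h@8; visible region now rows[8,16) x cols[0,16) = 8x16
Op 2 fold_left: fold axis v@8; visible region now rows[8,16) x cols[0,8) = 8x8
Op 3 fold_left: fold axis v@4; visible region now rows[8,16) x cols[0,4) = 8x4
Op 4 fold_right: fold axis v@2; visible region now rows[8,16) x cols[2,4) = 8x2
Op 5 cut(3, 1): punch at orig (11,3); cuts so far [(11, 3)]; region rows[8,16) x cols[2,4) = 8x2
Op 6 cut(1, 0): punch at orig (9,2); cuts so far [(9, 2), (11, 3)]; region rows[8,16) x cols[2,4) = 8x2
Op 7 cut(5, 0): punch at orig (13,2); cuts so far [(9, 2), (11, 3), (13, 2)]; region rows[8,16) x cols[2,4) = 8x2
Op 8 cut(7, 1): punch at orig (15,3); cuts so far [(9, 2), (11, 3), (13, 2), (15, 3)]; region rows[8,16) x cols[2,4) = 8x2
Unfold 1 (reflect across v@2): 8 holes -> [(9, 1), (9, 2), (11, 0), (11, 3), (13, 1), (13, 2), (15, 0), (15, 3)]
Unfold 2 (reflect across v@4): 16 holes -> [(9, 1), (9, 2), (9, 5), (9, 6), (11, 0), (11, 3), (11, 4), (11, 7), (13, 1), (13, 2), (13, 5), (13, 6), (15, 0), (15, 3), (15, 4), (15, 7)]
Unfold 3 (reflect across v@8): 32 holes -> [(9, 1), (9, 2), (9, 5), (9, 6), (9, 9), (9, 10), (9, 13), (9, 14), (11, 0), (11, 3), (11, 4), (11, 7), (11, 8), (11, 11), (11, 12), (11, 15), (13, 1), (13, 2), (13, 5), (13, 6), (13, 9), (13, 10), (13, 13), (13, 14), (15, 0), (15, 3), (15, 4), (15, 7), (15, 8), (15, 11), (15, 12), (15, 15)]
Unfold 4 (reflect across h@8): 64 holes -> [(0, 0), (0, 3), (0, 4), (0, 7), (0, 8), (0, 11), (0, 12), (0, 15), (2, 1), (2, 2), (2, 5), (2, 6), (2, 9), (2, 10), (2, 13), (2, 14), (4, 0), (4, 3), (4, 4), (4, 7), (4, 8), (4, 11), (4, 12), (4, 15), (6, 1), (6, 2), (6, 5), (6, 6), (6, 9), (6, 10), (6, 13), (6, 14), (9, 1), (9, 2), (9, 5), (9, 6), (9, 9), (9, 10), (9, 13), (9, 14), (11, 0), (11, 3), (11, 4), (11, 7), (11, 8), (11, 11), (11, 12), (11, 15), (13, 1), (13, 2), (13, 5), (13, 6), (13, 9), (13, 10), (13, 13), (13, 14), (15, 0), (15, 3), (15, 4), (15, 7), (15, 8), (15, 11), (15, 12), (15, 15)]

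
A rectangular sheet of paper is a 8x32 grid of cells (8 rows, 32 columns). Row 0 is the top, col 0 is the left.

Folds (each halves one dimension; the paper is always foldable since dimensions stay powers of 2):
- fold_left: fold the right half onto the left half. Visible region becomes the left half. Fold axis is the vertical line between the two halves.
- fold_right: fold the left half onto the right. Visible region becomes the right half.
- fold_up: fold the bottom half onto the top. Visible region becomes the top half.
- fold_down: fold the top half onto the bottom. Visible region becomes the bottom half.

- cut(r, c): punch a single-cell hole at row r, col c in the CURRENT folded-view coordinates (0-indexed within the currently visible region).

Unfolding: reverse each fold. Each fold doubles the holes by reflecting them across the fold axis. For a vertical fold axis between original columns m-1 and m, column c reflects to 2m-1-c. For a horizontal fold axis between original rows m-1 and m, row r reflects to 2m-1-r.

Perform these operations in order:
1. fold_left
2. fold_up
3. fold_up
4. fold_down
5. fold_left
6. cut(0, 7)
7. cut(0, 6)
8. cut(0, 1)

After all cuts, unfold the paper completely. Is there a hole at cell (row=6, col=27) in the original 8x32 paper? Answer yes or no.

Op 1 fold_left: fold axis v@16; visible region now rows[0,8) x cols[0,16) = 8x16
Op 2 fold_up: fold axis h@4; visible region now rows[0,4) x cols[0,16) = 4x16
Op 3 fold_up: fold axis h@2; visible region now rows[0,2) x cols[0,16) = 2x16
Op 4 fold_down: fold axis h@1; visible region now rows[1,2) x cols[0,16) = 1x16
Op 5 fold_left: fold axis v@8; visible region now rows[1,2) x cols[0,8) = 1x8
Op 6 cut(0, 7): punch at orig (1,7); cuts so far [(1, 7)]; region rows[1,2) x cols[0,8) = 1x8
Op 7 cut(0, 6): punch at orig (1,6); cuts so far [(1, 6), (1, 7)]; region rows[1,2) x cols[0,8) = 1x8
Op 8 cut(0, 1): punch at orig (1,1); cuts so far [(1, 1), (1, 6), (1, 7)]; region rows[1,2) x cols[0,8) = 1x8
Unfold 1 (reflect across v@8): 6 holes -> [(1, 1), (1, 6), (1, 7), (1, 8), (1, 9), (1, 14)]
Unfold 2 (reflect across h@1): 12 holes -> [(0, 1), (0, 6), (0, 7), (0, 8), (0, 9), (0, 14), (1, 1), (1, 6), (1, 7), (1, 8), (1, 9), (1, 14)]
Unfold 3 (reflect across h@2): 24 holes -> [(0, 1), (0, 6), (0, 7), (0, 8), (0, 9), (0, 14), (1, 1), (1, 6), (1, 7), (1, 8), (1, 9), (1, 14), (2, 1), (2, 6), (2, 7), (2, 8), (2, 9), (2, 14), (3, 1), (3, 6), (3, 7), (3, 8), (3, 9), (3, 14)]
Unfold 4 (reflect across h@4): 48 holes -> [(0, 1), (0, 6), (0, 7), (0, 8), (0, 9), (0, 14), (1, 1), (1, 6), (1, 7), (1, 8), (1, 9), (1, 14), (2, 1), (2, 6), (2, 7), (2, 8), (2, 9), (2, 14), (3, 1), (3, 6), (3, 7), (3, 8), (3, 9), (3, 14), (4, 1), (4, 6), (4, 7), (4, 8), (4, 9), (4, 14), (5, 1), (5, 6), (5, 7), (5, 8), (5, 9), (5, 14), (6, 1), (6, 6), (6, 7), (6, 8), (6, 9), (6, 14), (7, 1), (7, 6), (7, 7), (7, 8), (7, 9), (7, 14)]
Unfold 5 (reflect across v@16): 96 holes -> [(0, 1), (0, 6), (0, 7), (0, 8), (0, 9), (0, 14), (0, 17), (0, 22), (0, 23), (0, 24), (0, 25), (0, 30), (1, 1), (1, 6), (1, 7), (1, 8), (1, 9), (1, 14), (1, 17), (1, 22), (1, 23), (1, 24), (1, 25), (1, 30), (2, 1), (2, 6), (2, 7), (2, 8), (2, 9), (2, 14), (2, 17), (2, 22), (2, 23), (2, 24), (2, 25), (2, 30), (3, 1), (3, 6), (3, 7), (3, 8), (3, 9), (3, 14), (3, 17), (3, 22), (3, 23), (3, 24), (3, 25), (3, 30), (4, 1), (4, 6), (4, 7), (4, 8), (4, 9), (4, 14), (4, 17), (4, 22), (4, 23), (4, 24), (4, 25), (4, 30), (5, 1), (5, 6), (5, 7), (5, 8), (5, 9), (5, 14), (5, 17), (5, 22), (5, 23), (5, 24), (5, 25), (5, 30), (6, 1), (6, 6), (6, 7), (6, 8), (6, 9), (6, 14), (6, 17), (6, 22), (6, 23), (6, 24), (6, 25), (6, 30), (7, 1), (7, 6), (7, 7), (7, 8), (7, 9), (7, 14), (7, 17), (7, 22), (7, 23), (7, 24), (7, 25), (7, 30)]
Holes: [(0, 1), (0, 6), (0, 7), (0, 8), (0, 9), (0, 14), (0, 17), (0, 22), (0, 23), (0, 24), (0, 25), (0, 30), (1, 1), (1, 6), (1, 7), (1, 8), (1, 9), (1, 14), (1, 17), (1, 22), (1, 23), (1, 24), (1, 25), (1, 30), (2, 1), (2, 6), (2, 7), (2, 8), (2, 9), (2, 14), (2, 17), (2, 22), (2, 23), (2, 24), (2, 25), (2, 30), (3, 1), (3, 6), (3, 7), (3, 8), (3, 9), (3, 14), (3, 17), (3, 22), (3, 23), (3, 24), (3, 25), (3, 30), (4, 1), (4, 6), (4, 7), (4, 8), (4, 9), (4, 14), (4, 17), (4, 22), (4, 23), (4, 24), (4, 25), (4, 30), (5, 1), (5, 6), (5, 7), (5, 8), (5, 9), (5, 14), (5, 17), (5, 22), (5, 23), (5, 24), (5, 25), (5, 30), (6, 1), (6, 6), (6, 7), (6, 8), (6, 9), (6, 14), (6, 17), (6, 22), (6, 23), (6, 24), (6, 25), (6, 30), (7, 1), (7, 6), (7, 7), (7, 8), (7, 9), (7, 14), (7, 17), (7, 22), (7, 23), (7, 24), (7, 25), (7, 30)]

Answer: no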